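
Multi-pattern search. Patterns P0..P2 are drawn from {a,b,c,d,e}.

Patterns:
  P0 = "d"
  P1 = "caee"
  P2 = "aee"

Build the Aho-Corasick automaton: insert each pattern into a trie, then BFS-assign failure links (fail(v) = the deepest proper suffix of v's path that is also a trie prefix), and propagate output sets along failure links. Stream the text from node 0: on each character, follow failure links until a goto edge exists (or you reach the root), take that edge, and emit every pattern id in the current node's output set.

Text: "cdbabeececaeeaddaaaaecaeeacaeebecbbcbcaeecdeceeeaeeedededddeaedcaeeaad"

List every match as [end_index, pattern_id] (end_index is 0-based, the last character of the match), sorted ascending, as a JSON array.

Construct AC machine:
Trie nodes:
  0='ε' goto a→6 c→2 d→1
  1='d' goto ·  ←P0
  2='c' goto a→3
  3='ca' goto e→4
  4='cae' goto e→5
  5='caee' goto ·  ←P1
  6='a' goto e→7
  7='ae' goto e→8
  8='aee' goto ·  ←P2

Failure links (BFS by depth):
  n1('d'): parent n0 fail=0; on 'd' 0 → fail=0;  out {0}∪∅={0}
  n2('c'): parent n0 fail=0; on 'c' 0 → fail=0;  out ∅∪∅=∅
  n6('a'): parent n0 fail=0; on 'a' 0 → fail=0;  out ∅∪∅=∅
  n3('ca'): parent n2 fail=0; on 'a' 0 → fail=6;  out ∅∪∅=∅
  n7('ae'): parent n6 fail=0; on 'e' 0 → fail=0;  out ∅∪∅=∅
  n4('cae'): parent n3 fail=6; on 'e' 6 → fail=7;  out ∅∪∅=∅
  n8('aee'): parent n7 fail=0; on 'e' 0 → fail=0;  out {2}∪∅={2}
  n5('caee'): parent n4 fail=7; on 'e' 7 → fail=8;  out {1}∪{2}={1,2}

Text stream:
i=0 'c': node 0→2
i=1 'd': node 2→1 (fail-walked)  ** P0@[1:1]
i=2 'b': node 1→0 (fail-walked)
i=3 'a': node 0→6
i=4 'b': node 6→0 (fail-walked)
i=5 'e': node 0→0
i=6 'e': node 0→0
i=7 'c': node 0→2
i=8 'e': node 2→0 (fail-walked)
i=9 'c': node 0→2
i=10 'a': node 2→3
i=11 'e': node 3→4
i=12 'e': node 4→5  ** P1@[9:12],P2@[10:12]
i=13 'a': node 5→6 (fail-walked)
i=14 'd': node 6→1 (fail-walked)  ** P0@[14:14]
i=15 'd': node 1→1 (fail-walked)  ** P0@[15:15]
i=16 'a': node 1→6 (fail-walked)
i=17 'a': node 6→6 (fail-walked)
i=18 'a': node 6→6 (fail-walked)
i=19 'a': node 6→6 (fail-walked)
i=20 'e': node 6→7
i=21 'c': node 7→2 (fail-walked)
i=22 'a': node 2→3
i=23 'e': node 3→4
i=24 'e': node 4→5  ** P1@[21:24],P2@[22:24]
i=25 'a': node 5→6 (fail-walked)
i=26 'c': node 6→2 (fail-walked)
i=27 'a': node 2→3
i=28 'e': node 3→4
i=29 'e': node 4→5  ** P1@[26:29],P2@[27:29]
i=30 'b': node 5→0 (fail-walked)
i=31 'e': node 0→0
i=32 'c': node 0→2
i=33 'b': node 2→0 (fail-walked)
i=34 'b': node 0→0
i=35 'c': node 0→2
i=36 'b': node 2→0 (fail-walked)
i=37 'c': node 0→2
i=38 'a': node 2→3
i=39 'e': node 3→4
i=40 'e': node 4→5  ** P1@[37:40],P2@[38:40]
i=41 'c': node 5→2 (fail-walked)
i=42 'd': node 2→1 (fail-walked)  ** P0@[42:42]
i=43 'e': node 1→0 (fail-walked)
i=44 'c': node 0→2
i=45 'e': node 2→0 (fail-walked)
i=46 'e': node 0→0
i=47 'e': node 0→0
i=48 'a': node 0→6
i=49 'e': node 6→7
i=50 'e': node 7→8  ** P2@[48:50]
i=51 'e': node 8→0 (fail-walked)
i=52 'd': node 0→1  ** P0@[52:52]
i=53 'e': node 1→0 (fail-walked)
i=54 'd': node 0→1  ** P0@[54:54]
i=55 'e': node 1→0 (fail-walked)
i=56 'd': node 0→1  ** P0@[56:56]
i=57 'd': node 1→1 (fail-walked)  ** P0@[57:57]
i=58 'd': node 1→1 (fail-walked)  ** P0@[58:58]
i=59 'e': node 1→0 (fail-walked)
i=60 'a': node 0→6
i=61 'e': node 6→7
i=62 'd': node 7→1 (fail-walked)  ** P0@[62:62]
i=63 'c': node 1→2 (fail-walked)
i=64 'a': node 2→3
i=65 'e': node 3→4
i=66 'e': node 4→5  ** P1@[63:66],P2@[64:66]
i=67 'a': node 5→6 (fail-walked)
i=68 'a': node 6→6 (fail-walked)
i=69 'd': node 6→1 (fail-walked)  ** P0@[69:69]

All matches (sorted): [[1,0],[12,1],[12,2],[14,0],[15,0],[24,1],[24,2],[29,1],[29,2],[40,1],[40,2],[42,0],[50,2],[52,0],[54,0],[56,0],[57,0],[58,0],[62,0],[66,1],[66,2],[69,0]]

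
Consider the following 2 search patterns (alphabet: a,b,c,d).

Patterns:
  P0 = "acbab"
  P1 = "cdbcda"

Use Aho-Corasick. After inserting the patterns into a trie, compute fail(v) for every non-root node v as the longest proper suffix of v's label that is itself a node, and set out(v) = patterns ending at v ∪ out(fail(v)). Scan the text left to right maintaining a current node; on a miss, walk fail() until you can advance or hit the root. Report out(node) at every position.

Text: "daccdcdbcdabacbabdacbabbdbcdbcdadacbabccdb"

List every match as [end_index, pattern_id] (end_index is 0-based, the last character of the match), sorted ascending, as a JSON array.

Build automaton:
Trie (insert patterns):
  n0 'ε': a→1 c→6
  n1 'a': c→2
  n2 'ac': b→3
  n3 'acb': a→4
  n4 'acba': b→5
  n5 'acbab': ·  [P0 ends]
  n6 'c': d→7
  n7 'cd': b→8
  n8 'cdb': c→9
  n9 'cdbc': d→10
  n10 'cdbcd': a→11
  n11 'cdbcda': ·  [P1 ends]

BFS fail/out derivation:
  fail(1) 'a': from fail(0)=0 chase 'a': 0 ⇒ 0;  out=∅∪out(0)=∅
  fail(6) 'c': from fail(0)=0 chase 'c': 0 ⇒ 0;  out=∅∪out(0)=∅
  fail(2) 'ac': from fail(1)=0 chase 'c': 0 ⇒ 6;  out=∅∪out(6)=∅
  fail(7) 'cd': from fail(6)=0 chase 'd': 0 ⇒ 0;  out=∅∪out(0)=∅
  fail(3) 'acb': from fail(2)=6 chase 'b': 6→0 ⇒ 0;  out=∅∪out(0)=∅
  fail(8) 'cdb': from fail(7)=0 chase 'b': 0 ⇒ 0;  out=∅∪out(0)=∅
  fail(4) 'acba': from fail(3)=0 chase 'a': 0 ⇒ 1;  out=∅∪out(1)=∅
  fail(9) 'cdbc': from fail(8)=0 chase 'c': 0 ⇒ 6;  out=∅∪out(6)=∅
  fail(5) 'acbab': from fail(4)=1 chase 'b': 1→0 ⇒ 0;  out={0}∪out(0)={0}
  fail(10) 'cdbcd': from fail(9)=6 chase 'd': 6 ⇒ 7;  out=∅∪out(7)=∅
  fail(11) 'cdbcda': from fail(10)=7 chase 'a': 7→0 ⇒ 1;  out={1}∪out(1)={1}

Text stream:
i=0 'd': node 0→0
i=1 'a': node 0→1
i=2 'c': node 1→2
i=3 'c': node 2→6 (fail-walked)
i=4 'd': node 6→7
i=5 'c': node 7→6 (fail-walked)
i=6 'd': node 6→7
i=7 'b': node 7→8
i=8 'c': node 8→9
i=9 'd': node 9→10
i=10 'a': node 10→11  emit P1@[5:10]
i=11 'b': node 11→0 (fail-walked)
i=12 'a': node 0→1
i=13 'c': node 1→2
i=14 'b': node 2→3
i=15 'a': node 3→4
i=16 'b': node 4→5  emit P0@[12:16]
i=17 'd': node 5→0 (fail-walked)
i=18 'a': node 0→1
i=19 'c': node 1→2
i=20 'b': node 2→3
i=21 'a': node 3→4
i=22 'b': node 4→5  emit P0@[18:22]
i=23 'b': node 5→0 (fail-walked)
i=24 'd': node 0→0
i=25 'b': node 0→0
i=26 'c': node 0→6
i=27 'd': node 6→7
i=28 'b': node 7→8
i=29 'c': node 8→9
i=30 'd': node 9→10
i=31 'a': node 10→11  emit P1@[26:31]
i=32 'd': node 11→0 (fail-walked)
i=33 'a': node 0→1
i=34 'c': node 1→2
i=35 'b': node 2→3
i=36 'a': node 3→4
i=37 'b': node 4→5  emit P0@[33:37]
i=38 'c': node 5→6 (fail-walked)
i=39 'c': node 6→6 (fail-walked)
i=40 'd': node 6→7
i=41 'b': node 7→8

Result: [[10,1],[16,0],[22,0],[31,1],[37,0]]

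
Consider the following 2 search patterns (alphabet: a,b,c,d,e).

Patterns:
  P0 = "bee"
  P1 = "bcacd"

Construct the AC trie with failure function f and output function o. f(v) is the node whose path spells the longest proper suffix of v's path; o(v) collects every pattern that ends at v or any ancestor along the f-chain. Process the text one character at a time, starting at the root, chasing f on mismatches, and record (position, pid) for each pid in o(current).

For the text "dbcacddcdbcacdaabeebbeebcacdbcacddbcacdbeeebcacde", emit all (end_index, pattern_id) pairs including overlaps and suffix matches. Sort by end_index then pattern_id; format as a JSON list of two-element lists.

Build:
Trie (insert patterns):
  n0 'ε': b→1
  n1 'b': c→4 e→2
  n2 'be': e→3
  n3 'bee': ·  [P0 ends]
  n4 'bc': a→5
  n5 'bca': c→6
  n6 'bcac': d→7
  n7 'bcacd': ·  [P1 ends]

BFS fail/out derivation:
  fail(1) 'b': from fail(0)=0 chase 'b': 0 ⇒ 0;  out=∅∪out(0)=∅
  fail(2) 'be': from fail(1)=0 chase 'e': 0 ⇒ 0;  out=∅∪out(0)=∅
  fail(4) 'bc': from fail(1)=0 chase 'c': 0 ⇒ 0;  out=∅∪out(0)=∅
  fail(3) 'bee': from fail(2)=0 chase 'e': 0 ⇒ 0;  out={0}∪out(0)={0}
  fail(5) 'bca': from fail(4)=0 chase 'a': 0 ⇒ 0;  out=∅∪out(0)=∅
  fail(6) 'bcac': from fail(5)=0 chase 'c': 0 ⇒ 0;  out=∅∪out(0)=∅
  fail(7) 'bcacd': from fail(6)=0 chase 'd': 0 ⇒ 0;  out={1}∪out(0)={1}

Scan:
i=0 'd': node 0→0
i=1 'b': node 0→1
i=2 'c': node 1→4
i=3 'a': node 4→5
i=4 'c': node 5→6
i=5 'd': node 6→7  → match P1@[1:5]
i=6 'd': node 7→0 (fail-walked)
i=7 'c': node 0→0
i=8 'd': node 0→0
i=9 'b': node 0→1
i=10 'c': node 1→4
i=11 'a': node 4→5
i=12 'c': node 5→6
i=13 'd': node 6→7  → match P1@[9:13]
i=14 'a': node 7→0 (fail-walked)
i=15 'a': node 0→0
i=16 'b': node 0→1
i=17 'e': node 1→2
i=18 'e': node 2→3  → match P0@[16:18]
i=19 'b': node 3→1 (fail-walked)
i=20 'b': node 1→1 (fail-walked)
i=21 'e': node 1→2
i=22 'e': node 2→3  → match P0@[20:22]
i=23 'b': node 3→1 (fail-walked)
i=24 'c': node 1→4
i=25 'a': node 4→5
i=26 'c': node 5→6
i=27 'd': node 6→7  → match P1@[23:27]
i=28 'b': node 7→1 (fail-walked)
i=29 'c': node 1→4
i=30 'a': node 4→5
i=31 'c': node 5→6
i=32 'd': node 6→7  → match P1@[28:32]
i=33 'd': node 7→0 (fail-walked)
i=34 'b': node 0→1
i=35 'c': node 1→4
i=36 'a': node 4→5
i=37 'c': node 5→6
i=38 'd': node 6→7  → match P1@[34:38]
i=39 'b': node 7→1 (fail-walked)
i=40 'e': node 1→2
i=41 'e': node 2→3  → match P0@[39:41]
i=42 'e': node 3→0 (fail-walked)
i=43 'b': node 0→1
i=44 'c': node 1→4
i=45 'a': node 4→5
i=46 'c': node 5→6
i=47 'd': node 6→7  → match P1@[43:47]
i=48 'e': node 7→0 (fail-walked)

All matches (sorted): [[5,1],[13,1],[18,0],[22,0],[27,1],[32,1],[38,1],[41,0],[47,1]]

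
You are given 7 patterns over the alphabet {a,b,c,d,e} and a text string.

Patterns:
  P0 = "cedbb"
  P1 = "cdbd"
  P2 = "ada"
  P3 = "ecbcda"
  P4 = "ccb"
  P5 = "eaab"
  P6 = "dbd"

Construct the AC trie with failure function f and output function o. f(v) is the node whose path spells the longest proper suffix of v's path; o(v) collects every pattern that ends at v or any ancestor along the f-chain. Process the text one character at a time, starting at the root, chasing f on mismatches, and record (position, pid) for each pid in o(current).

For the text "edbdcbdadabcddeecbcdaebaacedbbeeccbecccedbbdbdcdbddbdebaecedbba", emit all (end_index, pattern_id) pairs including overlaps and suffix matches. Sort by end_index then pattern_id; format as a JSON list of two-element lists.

Construct AC machine:
Trie (insert patterns):
  0='ε' goto a→9 c→1 d→23 e→12
  1='c' goto c→18 d→6 e→2
  2='ce' goto d→3
  3='ced' goto b→4
  4='cedb' goto b→5
  5='cedbb' goto ·  ←P0
  6='cd' goto b→7
  7='cdb' goto d→8
  8='cdbd' goto ·  ←P1
  9='a' goto d→10
  10='ad' goto a→11
  11='ada' goto ·  ←P2
  12='e' goto a→20 c→13
  13='ec' goto b→14
  14='ecb' goto c→15
  15='ecbc' goto d→16
  16='ecbcd' goto a→17
  17='ecbcda' goto ·  ←P3
  18='cc' goto b→19
  19='ccb' goto ·  ←P4
  20='ea' goto a→21
  21='eaa' goto b→22
  22='eaab' goto ·  ←P5
  23='d' goto b→24
  24='db' goto d→25
  25='dbd' goto ·  ←P6

BFS fail/out derivation:
  fail(1) 'c': from fail(0)=0 chase 'c': 0 ⇒ 0;  out=∅∪out(0)=∅
  fail(9) 'a': from fail(0)=0 chase 'a': 0 ⇒ 0;  out=∅∪out(0)=∅
  fail(12) 'e': from fail(0)=0 chase 'e': 0 ⇒ 0;  out=∅∪out(0)=∅
  fail(23) 'd': from fail(0)=0 chase 'd': 0 ⇒ 0;  out=∅∪out(0)=∅
  fail(2) 'ce': from fail(1)=0 chase 'e': 0 ⇒ 12;  out=∅∪out(12)=∅
  fail(6) 'cd': from fail(1)=0 chase 'd': 0 ⇒ 23;  out=∅∪out(23)=∅
  fail(10) 'ad': from fail(9)=0 chase 'd': 0 ⇒ 23;  out=∅∪out(23)=∅
  fail(13) 'ec': from fail(12)=0 chase 'c': 0 ⇒ 1;  out=∅∪out(1)=∅
  fail(18) 'cc': from fail(1)=0 chase 'c': 0 ⇒ 1;  out=∅∪out(1)=∅
  fail(20) 'ea': from fail(12)=0 chase 'a': 0 ⇒ 9;  out=∅∪out(9)=∅
  fail(24) 'db': from fail(23)=0 chase 'b': 0 ⇒ 0;  out=∅∪out(0)=∅
  fail(3) 'ced': from fail(2)=12 chase 'd': 12→0 ⇒ 23;  out=∅∪out(23)=∅
  fail(7) 'cdb': from fail(6)=23 chase 'b': 23 ⇒ 24;  out=∅∪out(24)=∅
  fail(11) 'ada': from fail(10)=23 chase 'a': 23→0 ⇒ 9;  out={2}∪out(9)={2}
  fail(14) 'ecb': from fail(13)=1 chase 'b': 1→0 ⇒ 0;  out=∅∪out(0)=∅
  fail(19) 'ccb': from fail(18)=1 chase 'b': 1→0 ⇒ 0;  out={4}∪out(0)={4}
  fail(21) 'eaa': from fail(20)=9 chase 'a': 9→0 ⇒ 9;  out=∅∪out(9)=∅
  fail(25) 'dbd': from fail(24)=0 chase 'd': 0 ⇒ 23;  out={6}∪out(23)={6}
  fail(4) 'cedb': from fail(3)=23 chase 'b': 23 ⇒ 24;  out=∅∪out(24)=∅
  fail(8) 'cdbd': from fail(7)=24 chase 'd': 24 ⇒ 25;  out={1}∪out(25)={1,6}
  fail(15) 'ecbc': from fail(14)=0 chase 'c': 0 ⇒ 1;  out=∅∪out(1)=∅
  fail(22) 'eaab': from fail(21)=9 chase 'b': 9→0 ⇒ 0;  out={5}∪out(0)={5}
  fail(5) 'cedbb': from fail(4)=24 chase 'b': 24→0 ⇒ 0;  out={0}∪out(0)={0}
  fail(16) 'ecbcd': from fail(15)=1 chase 'd': 1 ⇒ 6;  out=∅∪out(6)=∅
  fail(17) 'ecbcda': from fail(16)=6 chase 'a': 6→23→0 ⇒ 9;  out={3}∪out(9)={3}

Text stream:
i=0 'e': node 0→12
i=1 'd': node 12→23 (fail-walked)
i=2 'b': node 23→24
i=3 'd': node 24→25  → match P6@[1:3]
i=4 'c': node 25→1 (fail-walked)
i=5 'b': node 1→0 (fail-walked)
i=6 'd': node 0→23
i=7 'a': node 23→9 (fail-walked)
i=8 'd': node 9→10
i=9 'a': node 10→11  → match P2@[7:9]
i=10 'b': node 11→0 (fail-walked)
i=11 'c': node 0→1
i=12 'd': node 1→6
i=13 'd': node 6→23 (fail-walked)
i=14 'e': node 23→12 (fail-walked)
i=15 'e': node 12→12 (fail-walked)
i=16 'c': node 12→13
i=17 'b': node 13→14
i=18 'c': node 14→15
i=19 'd': node 15→16
i=20 'a': node 16→17  → match P3@[15:20]
i=21 'e': node 17→12 (fail-walked)
i=22 'b': node 12→0 (fail-walked)
i=23 'a': node 0→9
i=24 'a': node 9→9 (fail-walked)
i=25 'c': node 9→1 (fail-walked)
i=26 'e': node 1→2
i=27 'd': node 2→3
i=28 'b': node 3→4
i=29 'b': node 4→5  → match P0@[25:29]
i=30 'e': node 5→12 (fail-walked)
i=31 'e': node 12→12 (fail-walked)
i=32 'c': node 12→13
i=33 'c': node 13→18 (fail-walked)
i=34 'b': node 18→19  → match P4@[32:34]
i=35 'e': node 19→12 (fail-walked)
i=36 'c': node 12→13
i=37 'c': node 13→18 (fail-walked)
i=38 'c': node 18→18 (fail-walked)
i=39 'e': node 18→2 (fail-walked)
i=40 'd': node 2→3
i=41 'b': node 3→4
i=42 'b': node 4→5  → match P0@[38:42]
i=43 'd': node 5→23 (fail-walked)
i=44 'b': node 23→24
i=45 'd': node 24→25  → match P6@[43:45]
i=46 'c': node 25→1 (fail-walked)
i=47 'd': node 1→6
i=48 'b': node 6→7
i=49 'd': node 7→8  → match P1@[46:49],P6@[47:49]
i=50 'd': node 8→23 (fail-walked)
i=51 'b': node 23→24
i=52 'd': node 24→25  → match P6@[50:52]
i=53 'e': node 25→12 (fail-walked)
i=54 'b': node 12→0 (fail-walked)
i=55 'a': node 0→9
i=56 'e': node 9→12 (fail-walked)
i=57 'c': node 12→13
i=58 'e': node 13→2 (fail-walked)
i=59 'd': node 2→3
i=60 'b': node 3→4
i=61 'b': node 4→5  → match P0@[57:61]
i=62 'a': node 5→9 (fail-walked)

All matches (sorted): [[3,6],[9,2],[20,3],[29,0],[34,4],[42,0],[45,6],[49,1],[49,6],[52,6],[61,0]]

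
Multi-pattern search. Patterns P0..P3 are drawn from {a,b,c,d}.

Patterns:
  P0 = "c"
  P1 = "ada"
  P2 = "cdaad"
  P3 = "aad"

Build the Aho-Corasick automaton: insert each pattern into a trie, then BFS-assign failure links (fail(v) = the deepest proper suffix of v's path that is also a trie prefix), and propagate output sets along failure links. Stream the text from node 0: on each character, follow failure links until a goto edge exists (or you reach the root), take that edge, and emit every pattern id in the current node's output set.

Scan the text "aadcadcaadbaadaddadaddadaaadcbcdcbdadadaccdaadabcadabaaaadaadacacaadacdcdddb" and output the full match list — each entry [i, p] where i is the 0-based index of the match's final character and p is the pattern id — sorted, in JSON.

Build automaton:
Trie nodes:
  0='ε' goto a→2 c→1
  1='c' goto d→5  ←P0
  2='a' goto a→9 d→3
  3='ad' goto a→4
  4='ada' goto ·  ←P1
  5='cd' goto a→6
  6='cda' goto a→7
  7='cdaa' goto d→8
  8='cdaad' goto ·  ←P2
  9='aa' goto d→10
  10='aad' goto ·  ←P3

Failure links (BFS by depth):
  n1('c'): parent n0 fail=0; on 'c' 0 → fail=0;  out {0}∪∅={0}
  n2('a'): parent n0 fail=0; on 'a' 0 → fail=0;  out ∅∪∅=∅
  n3('ad'): parent n2 fail=0; on 'd' 0 → fail=0;  out ∅∪∅=∅
  n5('cd'): parent n1 fail=0; on 'd' 0 → fail=0;  out ∅∪∅=∅
  n9('aa'): parent n2 fail=0; on 'a' 0 → fail=2;  out ∅∪∅=∅
  n4('ada'): parent n3 fail=0; on 'a' 0 → fail=2;  out {1}∪∅={1}
  n6('cda'): parent n5 fail=0; on 'a' 0 → fail=2;  out ∅∪∅=∅
  n10('aad'): parent n9 fail=2; on 'd' 2 → fail=3;  out {3}∪∅={3}
  n7('cdaa'): parent n6 fail=2; on 'a' 2 → fail=9;  out ∅∪∅=∅
  n8('cdaad'): parent n7 fail=9; on 'd' 9 → fail=10;  out {2}∪{3}={2,3}

Run:
pos 0 'a': at 2
pos 1 'a': at 9
pos 2 'd': at 10  emit P3@[0:2]
pos 3 'c': at 1 (via fail)  emit P0@[3:3]
pos 4 'a': at 2 (via fail)
pos 5 'd': at 3
pos 6 'c': at 1 (via fail)  emit P0@[6:6]
pos 7 'a': at 2 (via fail)
pos 8 'a': at 9
pos 9 'd': at 10  emit P3@[7:9]
pos 10 'b': at 0 (via fail)
pos 11 'a': at 2
pos 12 'a': at 9
pos 13 'd': at 10  emit P3@[11:13]
pos 14 'a': at 4 (via fail)  emit P1@[12:14]
pos 15 'd': at 3 (via fail)
pos 16 'd': at 0 (via fail)
pos 17 'a': at 2
pos 18 'd': at 3
pos 19 'a': at 4  emit P1@[17:19]
pos 20 'd': at 3 (via fail)
pos 21 'd': at 0 (via fail)
pos 22 'a': at 2
pos 23 'd': at 3
pos 24 'a': at 4  emit P1@[22:24]
pos 25 'a': at 9 (via fail)
pos 26 'a': at 9 (via fail)
pos 27 'd': at 10  emit P3@[25:27]
pos 28 'c': at 1 (via fail)  emit P0@[28:28]
pos 29 'b': at 0 (via fail)
pos 30 'c': at 1  emit P0@[30:30]
pos 31 'd': at 5
pos 32 'c': at 1 (via fail)  emit P0@[32:32]
pos 33 'b': at 0 (via fail)
pos 34 'd': at 0
pos 35 'a': at 2
pos 36 'd': at 3
pos 37 'a': at 4  emit P1@[35:37]
pos 38 'd': at 3 (via fail)
pos 39 'a': at 4  emit P1@[37:39]
pos 40 'c': at 1 (via fail)  emit P0@[40:40]
pos 41 'c': at 1 (via fail)  emit P0@[41:41]
pos 42 'd': at 5
pos 43 'a': at 6
pos 44 'a': at 7
pos 45 'd': at 8  emit P2@[41:45],P3@[43:45]
pos 46 'a': at 4 (via fail)  emit P1@[44:46]
pos 47 'b': at 0 (via fail)
pos 48 'c': at 1  emit P0@[48:48]
pos 49 'a': at 2 (via fail)
pos 50 'd': at 3
pos 51 'a': at 4  emit P1@[49:51]
pos 52 'b': at 0 (via fail)
pos 53 'a': at 2
pos 54 'a': at 9
pos 55 'a': at 9 (via fail)
pos 56 'a': at 9 (via fail)
pos 57 'd': at 10  emit P3@[55:57]
pos 58 'a': at 4 (via fail)  emit P1@[56:58]
pos 59 'a': at 9 (via fail)
pos 60 'd': at 10  emit P3@[58:60]
pos 61 'a': at 4 (via fail)  emit P1@[59:61]
pos 62 'c': at 1 (via fail)  emit P0@[62:62]
pos 63 'a': at 2 (via fail)
pos 64 'c': at 1 (via fail)  emit P0@[64:64]
pos 65 'a': at 2 (via fail)
pos 66 'a': at 9
pos 67 'd': at 10  emit P3@[65:67]
pos 68 'a': at 4 (via fail)  emit P1@[66:68]
pos 69 'c': at 1 (via fail)  emit P0@[69:69]
pos 70 'd': at 5
pos 71 'c': at 1 (via fail)  emit P0@[71:71]
pos 72 'd': at 5
pos 73 'd': at 0 (via fail)
pos 74 'd': at 0
pos 75 'b': at 0

Matches: [[2,3],[3,0],[6,0],[9,3],[13,3],[14,1],[19,1],[24,1],[27,3],[28,0],[30,0],[32,0],[37,1],[39,1],[40,0],[41,0],[45,2],[45,3],[46,1],[48,0],[51,1],[57,3],[58,1],[60,3],[61,1],[62,0],[64,0],[67,3],[68,1],[69,0],[71,0]]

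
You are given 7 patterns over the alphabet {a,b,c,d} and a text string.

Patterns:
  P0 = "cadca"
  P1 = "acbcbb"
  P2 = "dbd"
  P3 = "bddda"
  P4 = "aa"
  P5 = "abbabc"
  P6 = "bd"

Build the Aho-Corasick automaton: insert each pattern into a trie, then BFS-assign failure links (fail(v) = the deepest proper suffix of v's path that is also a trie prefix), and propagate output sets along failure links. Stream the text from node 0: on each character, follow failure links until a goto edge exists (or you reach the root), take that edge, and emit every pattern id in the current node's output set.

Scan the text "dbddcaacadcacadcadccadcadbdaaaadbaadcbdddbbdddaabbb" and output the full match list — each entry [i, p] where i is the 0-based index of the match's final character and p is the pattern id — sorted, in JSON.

Build automaton:
Trie (insert patterns):
  n0 'ε': a→6 b→15 c→1 d→12
  n1 'c': a→2
  n2 'ca': d→3
  n3 'cad': c→4
  n4 'cadc': a→5
  n5 'cadca': ·  [P0 ends]
  n6 'a': a→20 b→21 c→7
  n7 'ac': b→8
  n8 'acb': c→9
  n9 'acbc': b→10
  n10 'acbcb': b→11
  n11 'acbcbb': ·  [P1 ends]
  n12 'd': b→13
  n13 'db': d→14
  n14 'dbd': ·  [P2 ends]
  n15 'b': d→16
  n16 'bd': d→17  [P6 ends]
  n17 'bdd': d→18
  n18 'bddd': a→19
  n19 'bddda': ·  [P3 ends]
  n20 'aa': ·  [P4 ends]
  n21 'ab': b→22
  n22 'abb': a→23
  n23 'abba': b→24
  n24 'abbab': c→25
  n25 'abbabc': ·  [P5 ends]

Failure links (BFS by depth):
  fail(1) 'c': from fail(0)=0 chase 'c': 0 ⇒ 0;  out=∅∪out(0)=∅
  fail(6) 'a': from fail(0)=0 chase 'a': 0 ⇒ 0;  out=∅∪out(0)=∅
  fail(12) 'd': from fail(0)=0 chase 'd': 0 ⇒ 0;  out=∅∪out(0)=∅
  fail(15) 'b': from fail(0)=0 chase 'b': 0 ⇒ 0;  out=∅∪out(0)=∅
  fail(2) 'ca': from fail(1)=0 chase 'a': 0 ⇒ 6;  out=∅∪out(6)=∅
  fail(7) 'ac': from fail(6)=0 chase 'c': 0 ⇒ 1;  out=∅∪out(1)=∅
  fail(13) 'db': from fail(12)=0 chase 'b': 0 ⇒ 15;  out=∅∪out(15)=∅
  fail(16) 'bd': from fail(15)=0 chase 'd': 0 ⇒ 12;  out={6}∪out(12)={6}
  fail(20) 'aa': from fail(6)=0 chase 'a': 0 ⇒ 6;  out={4}∪out(6)={4}
  fail(21) 'ab': from fail(6)=0 chase 'b': 0 ⇒ 15;  out=∅∪out(15)=∅
  fail(3) 'cad': from fail(2)=6 chase 'd': 6→0 ⇒ 12;  out=∅∪out(12)=∅
  fail(8) 'acb': from fail(7)=1 chase 'b': 1→0 ⇒ 15;  out=∅∪out(15)=∅
  fail(14) 'dbd': from fail(13)=15 chase 'd': 15 ⇒ 16;  out={2}∪out(16)={2,6}
  fail(17) 'bdd': from fail(16)=12 chase 'd': 12→0 ⇒ 12;  out=∅∪out(12)=∅
  fail(22) 'abb': from fail(21)=15 chase 'b': 15→0 ⇒ 15;  out=∅∪out(15)=∅
  fail(4) 'cadc': from fail(3)=12 chase 'c': 12→0 ⇒ 1;  out=∅∪out(1)=∅
  fail(9) 'acbc': from fail(8)=15 chase 'c': 15→0 ⇒ 1;  out=∅∪out(1)=∅
  fail(18) 'bddd': from fail(17)=12 chase 'd': 12→0 ⇒ 12;  out=∅∪out(12)=∅
  fail(23) 'abba': from fail(22)=15 chase 'a': 15→0 ⇒ 6;  out=∅∪out(6)=∅
  fail(5) 'cadca': from fail(4)=1 chase 'a': 1 ⇒ 2;  out={0}∪out(2)={0}
  fail(10) 'acbcb': from fail(9)=1 chase 'b': 1→0 ⇒ 15;  out=∅∪out(15)=∅
  fail(19) 'bddda': from fail(18)=12 chase 'a': 12→0 ⇒ 6;  out={3}∪out(6)={3}
  fail(24) 'abbab': from fail(23)=6 chase 'b': 6 ⇒ 21;  out=∅∪out(21)=∅
  fail(11) 'acbcbb': from fail(10)=15 chase 'b': 15→0 ⇒ 15;  out={1}∪out(15)={1}
  fail(25) 'abbabc': from fail(24)=21 chase 'c': 21→15→0 ⇒ 1;  out={5}∪out(1)={5}

Text stream:
pos 0 'd': at 12
pos 1 'b': at 13
pos 2 'd': at 14  emit P2@[0:2],P6@[1:2]
pos 3 'd': at 17 (fail-walked)
pos 4 'c': at 1 (fail-walked)
pos 5 'a': at 2
pos 6 'a': at 20 (fail-walked)  emit P4@[5:6]
pos 7 'c': at 7 (fail-walked)
pos 8 'a': at 2 (fail-walked)
pos 9 'd': at 3
pos 10 'c': at 4
pos 11 'a': at 5  emit P0@[7:11]
pos 12 'c': at 7 (fail-walked)
pos 13 'a': at 2 (fail-walked)
pos 14 'd': at 3
pos 15 'c': at 4
pos 16 'a': at 5  emit P0@[12:16]
pos 17 'd': at 3 (fail-walked)
pos 18 'c': at 4
pos 19 'c': at 1 (fail-walked)
pos 20 'a': at 2
pos 21 'd': at 3
pos 22 'c': at 4
pos 23 'a': at 5  emit P0@[19:23]
pos 24 'd': at 3 (fail-walked)
pos 25 'b': at 13 (fail-walked)
pos 26 'd': at 14  emit P2@[24:26],P6@[25:26]
pos 27 'a': at 6 (fail-walked)
pos 28 'a': at 20  emit P4@[27:28]
pos 29 'a': at 20 (fail-walked)  emit P4@[28:29]
pos 30 'a': at 20 (fail-walked)  emit P4@[29:30]
pos 31 'd': at 12 (fail-walked)
pos 32 'b': at 13
pos 33 'a': at 6 (fail-walked)
pos 34 'a': at 20  emit P4@[33:34]
pos 35 'd': at 12 (fail-walked)
pos 36 'c': at 1 (fail-walked)
pos 37 'b': at 15 (fail-walked)
pos 38 'd': at 16  emit P6@[37:38]
pos 39 'd': at 17
pos 40 'd': at 18
pos 41 'b': at 13 (fail-walked)
pos 42 'b': at 15 (fail-walked)
pos 43 'd': at 16  emit P6@[42:43]
pos 44 'd': at 17
pos 45 'd': at 18
pos 46 'a': at 19  emit P3@[42:46]
pos 47 'a': at 20 (fail-walked)  emit P4@[46:47]
pos 48 'b': at 21 (fail-walked)
pos 49 'b': at 22
pos 50 'b': at 15 (fail-walked)

All matches (sorted): [[2,2],[2,6],[6,4],[11,0],[16,0],[23,0],[26,2],[26,6],[28,4],[29,4],[30,4],[34,4],[38,6],[43,6],[46,3],[47,4]]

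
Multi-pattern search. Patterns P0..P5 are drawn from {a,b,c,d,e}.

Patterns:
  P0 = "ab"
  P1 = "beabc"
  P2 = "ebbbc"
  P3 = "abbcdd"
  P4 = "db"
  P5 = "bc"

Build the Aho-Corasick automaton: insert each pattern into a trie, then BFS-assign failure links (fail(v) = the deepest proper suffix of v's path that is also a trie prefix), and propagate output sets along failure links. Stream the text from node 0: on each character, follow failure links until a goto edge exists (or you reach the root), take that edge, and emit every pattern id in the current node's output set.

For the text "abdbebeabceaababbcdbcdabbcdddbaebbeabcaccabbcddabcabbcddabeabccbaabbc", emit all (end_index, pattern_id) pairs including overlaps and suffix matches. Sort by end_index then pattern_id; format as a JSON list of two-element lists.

Build automaton:
Trie nodes:
  n0 'ε': a→1 b→3 d→17 e→8
  n1 'a': b→2
  n2 'ab': b→13  ←P0
  n3 'b': c→19 e→4
  n4 'be': a→5
  n5 'bea': b→6
  n6 'beab': c→7
  n7 'beabc': ·  ←P1
  n8 'e': b→9
  n9 'eb': b→10
  n10 'ebb': b→11
  n11 'ebbb': c→12
  n12 'ebbbc': ·  ←P2
  n13 'abb': c→14
  n14 'abbc': d→15
  n15 'abbcd': d→16
  n16 'abbcdd': ·  ←P3
  n17 'd': b→18
  n18 'db': ·  ←P4
  n19 'bc': ·  ←P5

BFS fail/out derivation:
  fail(1) 'a': from fail(0)=0 chase 'a': 0 ⇒ 0;  out=∅∪out(0)=∅
  fail(3) 'b': from fail(0)=0 chase 'b': 0 ⇒ 0;  out=∅∪out(0)=∅
  fail(8) 'e': from fail(0)=0 chase 'e': 0 ⇒ 0;  out=∅∪out(0)=∅
  fail(17) 'd': from fail(0)=0 chase 'd': 0 ⇒ 0;  out=∅∪out(0)=∅
  fail(2) 'ab': from fail(1)=0 chase 'b': 0 ⇒ 3;  out={0}∪out(3)={0}
  fail(4) 'be': from fail(3)=0 chase 'e': 0 ⇒ 8;  out=∅∪out(8)=∅
  fail(9) 'eb': from fail(8)=0 chase 'b': 0 ⇒ 3;  out=∅∪out(3)=∅
  fail(18) 'db': from fail(17)=0 chase 'b': 0 ⇒ 3;  out={4}∪out(3)={4}
  fail(19) 'bc': from fail(3)=0 chase 'c': 0 ⇒ 0;  out={5}∪out(0)={5}
  fail(5) 'bea': from fail(4)=8 chase 'a': 8→0 ⇒ 1;  out=∅∪out(1)=∅
  fail(10) 'ebb': from fail(9)=3 chase 'b': 3→0 ⇒ 3;  out=∅∪out(3)=∅
  fail(13) 'abb': from fail(2)=3 chase 'b': 3→0 ⇒ 3;  out=∅∪out(3)=∅
  fail(6) 'beab': from fail(5)=1 chase 'b': 1 ⇒ 2;  out=∅∪out(2)={0}
  fail(11) 'ebbb': from fail(10)=3 chase 'b': 3→0 ⇒ 3;  out=∅∪out(3)=∅
  fail(14) 'abbc': from fail(13)=3 chase 'c': 3 ⇒ 19;  out=∅∪out(19)={5}
  fail(7) 'beabc': from fail(6)=2 chase 'c': 2→3 ⇒ 19;  out={1}∪out(19)={1,5}
  fail(12) 'ebbbc': from fail(11)=3 chase 'c': 3 ⇒ 19;  out={2}∪out(19)={2,5}
  fail(15) 'abbcd': from fail(14)=19 chase 'd': 19→0 ⇒ 17;  out=∅∪out(17)=∅
  fail(16) 'abbcdd': from fail(15)=17 chase 'd': 17→0 ⇒ 17;  out={3}∪out(17)={3}

Run:
pos 0 'a': at 1
pos 1 'b': at 2  → match P0@[0:1]
pos 2 'd': at 17 (fail-walked)
pos 3 'b': at 18  → match P4@[2:3]
pos 4 'e': at 4 (fail-walked)
pos 5 'b': at 9 (fail-walked)
pos 6 'e': at 4 (fail-walked)
pos 7 'a': at 5
pos 8 'b': at 6  → match P0@[7:8]
pos 9 'c': at 7  → match P1@[5:9],P5@[8:9]
pos 10 'e': at 8 (fail-walked)
pos 11 'a': at 1 (fail-walked)
pos 12 'a': at 1 (fail-walked)
pos 13 'b': at 2  → match P0@[12:13]
pos 14 'a': at 1 (fail-walked)
pos 15 'b': at 2  → match P0@[14:15]
pos 16 'b': at 13
pos 17 'c': at 14  → match P5@[16:17]
pos 18 'd': at 15
pos 19 'b': at 18 (fail-walked)  → match P4@[18:19]
pos 20 'c': at 19 (fail-walked)  → match P5@[19:20]
pos 21 'd': at 17 (fail-walked)
pos 22 'a': at 1 (fail-walked)
pos 23 'b': at 2  → match P0@[22:23]
pos 24 'b': at 13
pos 25 'c': at 14  → match P5@[24:25]
pos 26 'd': at 15
pos 27 'd': at 16  → match P3@[22:27]
pos 28 'd': at 17 (fail-walked)
pos 29 'b': at 18  → match P4@[28:29]
pos 30 'a': at 1 (fail-walked)
pos 31 'e': at 8 (fail-walked)
pos 32 'b': at 9
pos 33 'b': at 10
pos 34 'e': at 4 (fail-walked)
pos 35 'a': at 5
pos 36 'b': at 6  → match P0@[35:36]
pos 37 'c': at 7  → match P1@[33:37],P5@[36:37]
pos 38 'a': at 1 (fail-walked)
pos 39 'c': at 0 (fail-walked)
pos 40 'c': at 0
pos 41 'a': at 1
pos 42 'b': at 2  → match P0@[41:42]
pos 43 'b': at 13
pos 44 'c': at 14  → match P5@[43:44]
pos 45 'd': at 15
pos 46 'd': at 16  → match P3@[41:46]
pos 47 'a': at 1 (fail-walked)
pos 48 'b': at 2  → match P0@[47:48]
pos 49 'c': at 19 (fail-walked)  → match P5@[48:49]
pos 50 'a': at 1 (fail-walked)
pos 51 'b': at 2  → match P0@[50:51]
pos 52 'b': at 13
pos 53 'c': at 14  → match P5@[52:53]
pos 54 'd': at 15
pos 55 'd': at 16  → match P3@[50:55]
pos 56 'a': at 1 (fail-walked)
pos 57 'b': at 2  → match P0@[56:57]
pos 58 'e': at 4 (fail-walked)
pos 59 'a': at 5
pos 60 'b': at 6  → match P0@[59:60]
pos 61 'c': at 7  → match P1@[57:61],P5@[60:61]
pos 62 'c': at 0 (fail-walked)
pos 63 'b': at 3
pos 64 'a': at 1 (fail-walked)
pos 65 'a': at 1 (fail-walked)
pos 66 'b': at 2  → match P0@[65:66]
pos 67 'b': at 13
pos 68 'c': at 14  → match P5@[67:68]

Result: [[1,0],[3,4],[8,0],[9,1],[9,5],[13,0],[15,0],[17,5],[19,4],[20,5],[23,0],[25,5],[27,3],[29,4],[36,0],[37,1],[37,5],[42,0],[44,5],[46,3],[48,0],[49,5],[51,0],[53,5],[55,3],[57,0],[60,0],[61,1],[61,5],[66,0],[68,5]]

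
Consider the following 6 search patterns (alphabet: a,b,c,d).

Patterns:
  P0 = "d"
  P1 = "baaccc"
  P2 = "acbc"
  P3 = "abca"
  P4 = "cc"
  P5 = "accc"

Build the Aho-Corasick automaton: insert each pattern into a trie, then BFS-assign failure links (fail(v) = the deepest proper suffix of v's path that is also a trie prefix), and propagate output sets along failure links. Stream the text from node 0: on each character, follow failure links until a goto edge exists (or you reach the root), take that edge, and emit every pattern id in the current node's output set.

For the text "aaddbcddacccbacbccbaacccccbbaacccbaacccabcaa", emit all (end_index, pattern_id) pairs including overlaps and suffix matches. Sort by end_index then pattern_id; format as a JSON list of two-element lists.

Construct AC machine:
Trie (insert patterns):
  0='ε' goto a→8 b→2 c→15 d→1
  1='d' goto ·  ←P0
  2='b' goto a→3
  3='ba' goto a→4
  4='baa' goto c→5
  5='baac' goto c→6
  6='baacc' goto c→7
  7='baaccc' goto ·  ←P1
  8='a' goto b→12 c→9
  9='ac' goto b→10 c→17
  10='acb' goto c→11
  11='acbc' goto ·  ←P2
  12='ab' goto c→13
  13='abc' goto a→14
  14='abca' goto ·  ←P3
  15='c' goto c→16
  16='cc' goto ·  ←P4
  17='acc' goto c→18
  18='accc' goto ·  ←P5

Failure links (BFS by depth):
  fail(1) 'd': from fail(0)=0 chase 'd': 0 ⇒ 0;  out={0}∪out(0)={0}
  fail(2) 'b': from fail(0)=0 chase 'b': 0 ⇒ 0;  out=∅∪out(0)=∅
  fail(8) 'a': from fail(0)=0 chase 'a': 0 ⇒ 0;  out=∅∪out(0)=∅
  fail(15) 'c': from fail(0)=0 chase 'c': 0 ⇒ 0;  out=∅∪out(0)=∅
  fail(3) 'ba': from fail(2)=0 chase 'a': 0 ⇒ 8;  out=∅∪out(8)=∅
  fail(9) 'ac': from fail(8)=0 chase 'c': 0 ⇒ 15;  out=∅∪out(15)=∅
  fail(12) 'ab': from fail(8)=0 chase 'b': 0 ⇒ 2;  out=∅∪out(2)=∅
  fail(16) 'cc': from fail(15)=0 chase 'c': 0 ⇒ 15;  out={4}∪out(15)={4}
  fail(4) 'baa': from fail(3)=8 chase 'a': 8→0 ⇒ 8;  out=∅∪out(8)=∅
  fail(10) 'acb': from fail(9)=15 chase 'b': 15→0 ⇒ 2;  out=∅∪out(2)=∅
  fail(13) 'abc': from fail(12)=2 chase 'c': 2→0 ⇒ 15;  out=∅∪out(15)=∅
  fail(17) 'acc': from fail(9)=15 chase 'c': 15 ⇒ 16;  out=∅∪out(16)={4}
  fail(5) 'baac': from fail(4)=8 chase 'c': 8 ⇒ 9;  out=∅∪out(9)=∅
  fail(11) 'acbc': from fail(10)=2 chase 'c': 2→0 ⇒ 15;  out={2}∪out(15)={2}
  fail(14) 'abca': from fail(13)=15 chase 'a': 15→0 ⇒ 8;  out={3}∪out(8)={3}
  fail(18) 'accc': from fail(17)=16 chase 'c': 16→15 ⇒ 16;  out={5}∪out(16)={4,5}
  fail(6) 'baacc': from fail(5)=9 chase 'c': 9 ⇒ 17;  out=∅∪out(17)={4}
  fail(7) 'baaccc': from fail(6)=17 chase 'c': 17 ⇒ 18;  out={1}∪out(18)={1,4,5}

Text stream:
[0] read 'a'  n0⇒n8
[1] read 'a'  n8⇒n8 (fail-walked)
[2] read 'd'  n8⇒n1 (fail-walked)  emit P0@[2:2]
[3] read 'd'  n1⇒n1 (fail-walked)  emit P0@[3:3]
[4] read 'b'  n1⇒n2 (fail-walked)
[5] read 'c'  n2⇒n15 (fail-walked)
[6] read 'd'  n15⇒n1 (fail-walked)  emit P0@[6:6]
[7] read 'd'  n1⇒n1 (fail-walked)  emit P0@[7:7]
[8] read 'a'  n1⇒n8 (fail-walked)
[9] read 'c'  n8⇒n9
[10] read 'c'  n9⇒n17  emit P4@[9:10]
[11] read 'c'  n17⇒n18  emit P4@[10:11],P5@[8:11]
[12] read 'b'  n18⇒n2 (fail-walked)
[13] read 'a'  n2⇒n3
[14] read 'c'  n3⇒n9 (fail-walked)
[15] read 'b'  n9⇒n10
[16] read 'c'  n10⇒n11  emit P2@[13:16]
[17] read 'c'  n11⇒n16 (fail-walked)  emit P4@[16:17]
[18] read 'b'  n16⇒n2 (fail-walked)
[19] read 'a'  n2⇒n3
[20] read 'a'  n3⇒n4
[21] read 'c'  n4⇒n5
[22] read 'c'  n5⇒n6  emit P4@[21:22]
[23] read 'c'  n6⇒n7  emit P1@[18:23],P4@[22:23],P5@[20:23]
[24] read 'c'  n7⇒n16 (fail-walked)  emit P4@[23:24]
[25] read 'c'  n16⇒n16 (fail-walked)  emit P4@[24:25]
[26] read 'b'  n16⇒n2 (fail-walked)
[27] read 'b'  n2⇒n2 (fail-walked)
[28] read 'a'  n2⇒n3
[29] read 'a'  n3⇒n4
[30] read 'c'  n4⇒n5
[31] read 'c'  n5⇒n6  emit P4@[30:31]
[32] read 'c'  n6⇒n7  emit P1@[27:32],P4@[31:32],P5@[29:32]
[33] read 'b'  n7⇒n2 (fail-walked)
[34] read 'a'  n2⇒n3
[35] read 'a'  n3⇒n4
[36] read 'c'  n4⇒n5
[37] read 'c'  n5⇒n6  emit P4@[36:37]
[38] read 'c'  n6⇒n7  emit P1@[33:38],P4@[37:38],P5@[35:38]
[39] read 'a'  n7⇒n8 (fail-walked)
[40] read 'b'  n8⇒n12
[41] read 'c'  n12⇒n13
[42] read 'a'  n13⇒n14  emit P3@[39:42]
[43] read 'a'  n14⇒n8 (fail-walked)

All matches (sorted): [[2,0],[3,0],[6,0],[7,0],[10,4],[11,4],[11,5],[16,2],[17,4],[22,4],[23,1],[23,4],[23,5],[24,4],[25,4],[31,4],[32,1],[32,4],[32,5],[37,4],[38,1],[38,4],[38,5],[42,3]]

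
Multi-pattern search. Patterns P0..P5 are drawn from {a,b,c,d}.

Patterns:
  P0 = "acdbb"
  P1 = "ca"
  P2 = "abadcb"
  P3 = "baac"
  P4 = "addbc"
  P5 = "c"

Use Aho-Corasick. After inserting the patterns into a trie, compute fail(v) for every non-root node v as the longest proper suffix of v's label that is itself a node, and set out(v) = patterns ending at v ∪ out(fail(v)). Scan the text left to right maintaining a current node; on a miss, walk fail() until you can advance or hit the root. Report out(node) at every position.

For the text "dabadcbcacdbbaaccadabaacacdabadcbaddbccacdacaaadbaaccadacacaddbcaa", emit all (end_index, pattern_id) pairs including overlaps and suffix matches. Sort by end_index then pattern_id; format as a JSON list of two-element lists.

Build automaton:
Trie (insert patterns):
  n0 'ε': a→1 b→13 c→6
  n1 'a': b→8 c→2 d→17
  n2 'ac': d→3
  n3 'acd': b→4
  n4 'acdb': b→5
  n5 'acdbb': ·  ←P0
  n6 'c': a→7  ←P5
  n7 'ca': ·  ←P1
  n8 'ab': a→9
  n9 'aba': d→10
  n10 'abad': c→11
  n11 'abadc': b→12
  n12 'abadcb': ·  ←P2
  n13 'b': a→14
  n14 'ba': a→15
  n15 'baa': c→16
  n16 'baac': ·  ←P3
  n17 'ad': d→18
  n18 'add': b→19
  n19 'addb': c→20
  n20 'addbc': ·  ←P4

BFS fail/out derivation:
  fail(1) 'a': from fail(0)=0 chase 'a': 0 ⇒ 0;  out=∅∪out(0)=∅
  fail(6) 'c': from fail(0)=0 chase 'c': 0 ⇒ 0;  out={5}∪out(0)={5}
  fail(13) 'b': from fail(0)=0 chase 'b': 0 ⇒ 0;  out=∅∪out(0)=∅
  fail(2) 'ac': from fail(1)=0 chase 'c': 0 ⇒ 6;  out=∅∪out(6)={5}
  fail(7) 'ca': from fail(6)=0 chase 'a': 0 ⇒ 1;  out={1}∪out(1)={1}
  fail(8) 'ab': from fail(1)=0 chase 'b': 0 ⇒ 13;  out=∅∪out(13)=∅
  fail(14) 'ba': from fail(13)=0 chase 'a': 0 ⇒ 1;  out=∅∪out(1)=∅
  fail(17) 'ad': from fail(1)=0 chase 'd': 0 ⇒ 0;  out=∅∪out(0)=∅
  fail(3) 'acd': from fail(2)=6 chase 'd': 6→0 ⇒ 0;  out=∅∪out(0)=∅
  fail(9) 'aba': from fail(8)=13 chase 'a': 13 ⇒ 14;  out=∅∪out(14)=∅
  fail(15) 'baa': from fail(14)=1 chase 'a': 1→0 ⇒ 1;  out=∅∪out(1)=∅
  fail(18) 'add': from fail(17)=0 chase 'd': 0 ⇒ 0;  out=∅∪out(0)=∅
  fail(4) 'acdb': from fail(3)=0 chase 'b': 0 ⇒ 13;  out=∅∪out(13)=∅
  fail(10) 'abad': from fail(9)=14 chase 'd': 14→1 ⇒ 17;  out=∅∪out(17)=∅
  fail(16) 'baac': from fail(15)=1 chase 'c': 1 ⇒ 2;  out={3}∪out(2)={3,5}
  fail(19) 'addb': from fail(18)=0 chase 'b': 0 ⇒ 13;  out=∅∪out(13)=∅
  fail(5) 'acdbb': from fail(4)=13 chase 'b': 13→0 ⇒ 13;  out={0}∪out(13)={0}
  fail(11) 'abadc': from fail(10)=17 chase 'c': 17→0 ⇒ 6;  out=∅∪out(6)={5}
  fail(20) 'addbc': from fail(19)=13 chase 'c': 13→0 ⇒ 6;  out={4}∪out(6)={4,5}
  fail(12) 'abadcb': from fail(11)=6 chase 'b': 6→0 ⇒ 13;  out={2}∪out(13)={2}

Run:
i=0 'd': node 0→0
i=1 'a': node 0→1
i=2 'b': node 1→8
i=3 'a': node 8→9
i=4 'd': node 9→10
i=5 'c': node 10→11  emit P5@[5:5]
i=6 'b': node 11→12  emit P2@[1:6]
i=7 'c': node 12→6 (via fail)  emit P5@[7:7]
i=8 'a': node 6→7  emit P1@[7:8]
i=9 'c': node 7→2 (via fail)  emit P5@[9:9]
i=10 'd': node 2→3
i=11 'b': node 3→4
i=12 'b': node 4→5  emit P0@[8:12]
i=13 'a': node 5→14 (via fail)
i=14 'a': node 14→15
i=15 'c': node 15→16  emit P3@[12:15],P5@[15:15]
i=16 'c': node 16→6 (via fail)  emit P5@[16:16]
i=17 'a': node 6→7  emit P1@[16:17]
i=18 'd': node 7→17 (via fail)
i=19 'a': node 17→1 (via fail)
i=20 'b': node 1→8
i=21 'a': node 8→9
i=22 'a': node 9→15 (via fail)
i=23 'c': node 15→16  emit P3@[20:23],P5@[23:23]
i=24 'a': node 16→7 (via fail)  emit P1@[23:24]
i=25 'c': node 7→2 (via fail)  emit P5@[25:25]
i=26 'd': node 2→3
i=27 'a': node 3→1 (via fail)
i=28 'b': node 1→8
i=29 'a': node 8→9
i=30 'd': node 9→10
i=31 'c': node 10→11  emit P5@[31:31]
i=32 'b': node 11→12  emit P2@[27:32]
i=33 'a': node 12→14 (via fail)
i=34 'd': node 14→17 (via fail)
i=35 'd': node 17→18
i=36 'b': node 18→19
i=37 'c': node 19→20  emit P4@[33:37],P5@[37:37]
i=38 'c': node 20→6 (via fail)  emit P5@[38:38]
i=39 'a': node 6→7  emit P1@[38:39]
i=40 'c': node 7→2 (via fail)  emit P5@[40:40]
i=41 'd': node 2→3
i=42 'a': node 3→1 (via fail)
i=43 'c': node 1→2  emit P5@[43:43]
i=44 'a': node 2→7 (via fail)  emit P1@[43:44]
i=45 'a': node 7→1 (via fail)
i=46 'a': node 1→1 (via fail)
i=47 'd': node 1→17
i=48 'b': node 17→13 (via fail)
i=49 'a': node 13→14
i=50 'a': node 14→15
i=51 'c': node 15→16  emit P3@[48:51],P5@[51:51]
i=52 'c': node 16→6 (via fail)  emit P5@[52:52]
i=53 'a': node 6→7  emit P1@[52:53]
i=54 'd': node 7→17 (via fail)
i=55 'a': node 17→1 (via fail)
i=56 'c': node 1→2  emit P5@[56:56]
i=57 'a': node 2→7 (via fail)  emit P1@[56:57]
i=58 'c': node 7→2 (via fail)  emit P5@[58:58]
i=59 'a': node 2→7 (via fail)  emit P1@[58:59]
i=60 'd': node 7→17 (via fail)
i=61 'd': node 17→18
i=62 'b': node 18→19
i=63 'c': node 19→20  emit P4@[59:63],P5@[63:63]
i=64 'a': node 20→7 (via fail)  emit P1@[63:64]
i=65 'a': node 7→1 (via fail)

Result: [[5,5],[6,2],[7,5],[8,1],[9,5],[12,0],[15,3],[15,5],[16,5],[17,1],[23,3],[23,5],[24,1],[25,5],[31,5],[32,2],[37,4],[37,5],[38,5],[39,1],[40,5],[43,5],[44,1],[51,3],[51,5],[52,5],[53,1],[56,5],[57,1],[58,5],[59,1],[63,4],[63,5],[64,1]]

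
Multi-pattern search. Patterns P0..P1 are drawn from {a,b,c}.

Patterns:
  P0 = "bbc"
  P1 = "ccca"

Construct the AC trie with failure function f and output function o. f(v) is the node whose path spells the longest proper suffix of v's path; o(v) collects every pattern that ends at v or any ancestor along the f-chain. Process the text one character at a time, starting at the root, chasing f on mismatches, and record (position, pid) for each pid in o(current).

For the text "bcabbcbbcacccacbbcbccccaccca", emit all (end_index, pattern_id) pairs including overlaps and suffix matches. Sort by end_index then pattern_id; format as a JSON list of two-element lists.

Build:
Trie (insert patterns):
  0='ε' goto b→1 c→4
  1='b' goto b→2
  2='bb' goto c→3
  3='bbc' goto ·  ←P0
  4='c' goto c→5
  5='cc' goto c→6
  6='ccc' goto a→7
  7='ccca' goto ·  ←P1

BFS fail/out derivation:
  fail(1) 'b': from fail(0)=0 chase 'b': 0 ⇒ 0;  out=∅∪out(0)=∅
  fail(4) 'c': from fail(0)=0 chase 'c': 0 ⇒ 0;  out=∅∪out(0)=∅
  fail(2) 'bb': from fail(1)=0 chase 'b': 0 ⇒ 1;  out=∅∪out(1)=∅
  fail(5) 'cc': from fail(4)=0 chase 'c': 0 ⇒ 4;  out=∅∪out(4)=∅
  fail(3) 'bbc': from fail(2)=1 chase 'c': 1→0 ⇒ 4;  out={0}∪out(4)={0}
  fail(6) 'ccc': from fail(5)=4 chase 'c': 4 ⇒ 5;  out=∅∪out(5)=∅
  fail(7) 'ccca': from fail(6)=5 chase 'a': 5→4→0 ⇒ 0;  out={1}∪out(0)={1}

Text stream:
i=0 'b': node 0→1
i=1 'c': node 1→4 ·f
i=2 'a': node 4→0 ·f
i=3 'b': node 0→1
i=4 'b': node 1→2
i=5 'c': node 2→3  → match P0@[3:5]
i=6 'b': node 3→1 ·f
i=7 'b': node 1→2
i=8 'c': node 2→3  → match P0@[6:8]
i=9 'a': node 3→0 ·f
i=10 'c': node 0→4
i=11 'c': node 4→5
i=12 'c': node 5→6
i=13 'a': node 6→7  → match P1@[10:13]
i=14 'c': node 7→4 ·f
i=15 'b': node 4→1 ·f
i=16 'b': node 1→2
i=17 'c': node 2→3  → match P0@[15:17]
i=18 'b': node 3→1 ·f
i=19 'c': node 1→4 ·f
i=20 'c': node 4→5
i=21 'c': node 5→6
i=22 'c': node 6→6 ·f
i=23 'a': node 6→7  → match P1@[20:23]
i=24 'c': node 7→4 ·f
i=25 'c': node 4→5
i=26 'c': node 5→6
i=27 'a': node 6→7  → match P1@[24:27]

All matches (sorted): [[5,0],[8,0],[13,1],[17,0],[23,1],[27,1]]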